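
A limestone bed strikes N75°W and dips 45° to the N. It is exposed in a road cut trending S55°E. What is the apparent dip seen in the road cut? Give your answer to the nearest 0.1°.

18.9°

The section lies 20° from the strike.
tan α = tan 45° × sin 20° = 1.0000 × 0.3420 = 0.3420
α = arctan(0.3420) = 18.88°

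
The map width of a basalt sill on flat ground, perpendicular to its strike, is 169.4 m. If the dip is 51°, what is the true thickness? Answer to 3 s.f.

True thickness t = w · sin(dip) = 169.4 × sin 51°
t = 169.4 × 0.7771 = 131.649 m

132 m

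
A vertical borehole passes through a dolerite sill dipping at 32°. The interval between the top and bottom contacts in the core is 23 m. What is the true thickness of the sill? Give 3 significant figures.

True thickness t = h · cos(dip) = 23 × cos 32°
t = 23 × 0.8480 = 19.505 m

19.5 m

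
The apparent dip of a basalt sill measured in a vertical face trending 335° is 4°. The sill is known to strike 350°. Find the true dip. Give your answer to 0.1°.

β = acute angle between strike 350° and section 335° = 15°.
tan(true dip) = tan 4° / sin 15° = 0.2702
δ = arctan(0.2702) = 15.12°

15.1°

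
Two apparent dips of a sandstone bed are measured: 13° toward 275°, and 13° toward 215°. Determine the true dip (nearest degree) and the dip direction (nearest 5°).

true dip 15°, dip direction 245°

Each apparent-dip line lies in the plane. As unit vectors (x east, y north, z up), v₁ plunges 13°→275° and v₂ plunges 13°→215°.
n = v₁ × v₂ = (-0.199, -0.093, 0.822) (taken with n_z > 0).
tan δ = √(n_x²+n_y²)/n_z = 0.219/0.822, so δ = 14.9°.
The horizontal component of n points toward azimuth atan2(n_x, n_y) = 245°, the dip direction.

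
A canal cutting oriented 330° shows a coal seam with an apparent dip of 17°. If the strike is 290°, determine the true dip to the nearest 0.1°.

25.4°

The section is 40° from the strike.
tan δ = tan α / sin β = tan 17° / sin 40° = 0.3057 / 0.6428 = 0.4756
true dip = arctan 0.4756 = 25.44°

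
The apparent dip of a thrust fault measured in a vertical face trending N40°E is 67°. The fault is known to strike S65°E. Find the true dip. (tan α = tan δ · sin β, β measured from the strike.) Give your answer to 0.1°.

The section is 75° from the strike.
tan δ = tan α / sin β = tan 67° / sin 75° = 2.3559 / 0.9659 = 2.4390
true dip = arctan 2.4390 = 67.71°

67.7°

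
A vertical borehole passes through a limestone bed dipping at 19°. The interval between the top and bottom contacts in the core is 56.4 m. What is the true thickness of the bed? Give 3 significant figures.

True thickness t = h · cos(dip) = 56.4 × cos 19°
t = 56.4 × 0.9455 = 53.327 m

53.3 m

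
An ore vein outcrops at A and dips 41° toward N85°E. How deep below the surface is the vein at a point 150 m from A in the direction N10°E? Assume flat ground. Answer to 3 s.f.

33.7 m

The hole lies 75° from the dip direction, so the down-dip offset is 150 × cos 75° = 38.82 m.
Depth = down-dip offset × tan(dip) = 38.82 × tan 41° = 38.82 × 0.8693
Depth = 33.75 m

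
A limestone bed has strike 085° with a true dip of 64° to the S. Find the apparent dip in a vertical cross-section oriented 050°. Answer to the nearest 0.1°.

The section lies 35° from the strike.
tan α = tan 64° × sin 35° = 2.0503 × 0.5736 = 1.1760
apparent dip = arctan 1.1760 = 49.62°

49.6°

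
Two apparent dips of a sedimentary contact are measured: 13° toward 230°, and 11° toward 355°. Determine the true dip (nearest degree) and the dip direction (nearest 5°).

Represent each trace as a vector plunging at its apparent dip toward its trend (east-north-up frame): v₁ = (-0.746, -0.626, -0.225), v₂ = (-0.086, 0.978, -0.191).
The plane normal is n = v₁ × v₂ ∝ (-0.339, 0.123, 0.783).
Dip δ = arctan(|n_h|/n_z) = arctan(0.361/0.783) = 24.7°.
Dip direction = atan2(-0.339, 0.123) = 290° (azimuth of n's horizontal projection).

true dip 25°, dip direction 290°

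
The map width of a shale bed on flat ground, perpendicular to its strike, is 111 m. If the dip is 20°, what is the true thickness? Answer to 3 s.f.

38.0 m

True thickness t = w · sin(dip) = 111 × sin 20°
t = 111 × 0.3420 = 37.964 m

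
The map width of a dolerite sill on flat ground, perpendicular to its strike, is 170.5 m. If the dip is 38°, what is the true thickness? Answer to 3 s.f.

105 m

True thickness t = w · sin(dip) = 170.5 × sin 38°
t = 170.5 × 0.6157 = 104.970 m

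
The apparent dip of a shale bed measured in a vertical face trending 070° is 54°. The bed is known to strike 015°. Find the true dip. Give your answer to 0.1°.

β = acute angle between strike 015° and section 070° = 55°.
tan δ = tan α / sin β = tan 54° / sin 55° = 1.3764 / 0.8192 = 1.6803
δ = arctan(1.6803) = 59.24°

59.2°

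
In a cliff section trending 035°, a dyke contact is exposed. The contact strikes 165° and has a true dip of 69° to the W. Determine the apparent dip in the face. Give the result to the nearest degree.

63°

Angle between strike (165°) and section (035°): β = 50°.
tan α = tan 69° × sin 50° = 2.6051 × 0.7660 = 1.9956
apparent dip = arctan 1.9956 = 63.38°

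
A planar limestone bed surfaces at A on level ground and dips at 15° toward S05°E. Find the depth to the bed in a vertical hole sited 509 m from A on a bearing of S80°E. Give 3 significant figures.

35.3 m

The hole lies 75° from the dip direction, so the down-dip offset is 509 × cos 75° = 131.74 m.
Depth = down-dip offset × tan(dip) = 131.74 × tan 15° = 131.74 × 0.2679
Depth = 35.30 m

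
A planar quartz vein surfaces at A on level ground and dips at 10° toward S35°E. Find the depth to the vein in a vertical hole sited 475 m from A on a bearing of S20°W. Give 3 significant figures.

The hole lies 55° from the dip direction, so the down-dip offset is 475 × cos 55° = 272.45 m.
Depth = down-dip offset × tan(dip) = 272.45 × tan 10° = 272.45 × 0.1763
Depth = 48.04 m

48.0 m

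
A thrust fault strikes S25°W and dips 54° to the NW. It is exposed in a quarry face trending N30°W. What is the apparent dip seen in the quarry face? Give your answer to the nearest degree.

The section lies 55° from the strike.
tan α = tan 54° × sin 55° = 1.3764 × 0.8192 = 1.1275
α = arctan(1.1275) = 48.43°

48°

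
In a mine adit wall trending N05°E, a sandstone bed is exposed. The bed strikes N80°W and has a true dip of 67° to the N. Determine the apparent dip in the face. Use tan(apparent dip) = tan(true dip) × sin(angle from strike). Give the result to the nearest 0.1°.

The section lies 85° from the strike.
tan α = tan 67° × sin 85° = 2.3559 × 0.9962 = 2.3469
α = arctan(2.3469) = 66.92°

66.9°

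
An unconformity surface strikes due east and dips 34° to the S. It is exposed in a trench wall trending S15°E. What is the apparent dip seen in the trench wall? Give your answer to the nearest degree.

33°

The section lies 75° from the strike.
tan(apparent dip) = tan 34° · sin 75° = 0.6515
α = arctan(0.6515) = 33.09°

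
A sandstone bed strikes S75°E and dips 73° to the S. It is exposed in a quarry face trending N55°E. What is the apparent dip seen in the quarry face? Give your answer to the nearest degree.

68°

Angle between strike (S75°E) and section (N55°E): β = 50°.
tan α = tan 73° × sin 50° = 3.2709 × 0.7660 = 2.5056
apparent dip = arctan 2.5056 = 68.24°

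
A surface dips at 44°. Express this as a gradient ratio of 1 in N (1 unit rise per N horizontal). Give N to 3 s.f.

1 : N means tan θ = 1/N, so N = 1/tan 44° = 1/0.9657

1 in 1.04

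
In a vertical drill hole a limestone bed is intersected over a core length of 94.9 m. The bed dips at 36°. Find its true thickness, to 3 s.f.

True thickness t = h · cos(dip) = 94.9 × cos 36°
t = 94.9 × 0.8090 = 76.776 m

76.8 m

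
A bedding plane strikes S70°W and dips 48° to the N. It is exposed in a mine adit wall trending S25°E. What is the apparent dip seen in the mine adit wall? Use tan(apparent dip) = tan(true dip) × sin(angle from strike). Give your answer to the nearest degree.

48°

The section lies 85° from the strike.
tan α = tan 48° × sin 85° = 1.1106 × 0.9962 = 1.1064
apparent dip = arctan 1.1064 = 47.89°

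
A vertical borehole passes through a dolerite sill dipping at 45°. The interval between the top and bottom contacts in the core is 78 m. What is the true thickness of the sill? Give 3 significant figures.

55.2 m

True thickness t = h · cos(dip) = 78 × cos 45°
t = 78 × 0.7071 = 55.154 m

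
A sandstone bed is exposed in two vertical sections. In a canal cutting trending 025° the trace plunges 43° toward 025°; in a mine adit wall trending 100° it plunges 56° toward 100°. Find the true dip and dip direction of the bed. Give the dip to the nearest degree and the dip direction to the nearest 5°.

true dip 58°, dip direction 080°

Each apparent-dip line lies in the plane. As unit vectors (x east, y north, z up), v₁ plunges 43°→025° and v₂ plunges 56°→100°.
The plane normal is n = v₁ × v₂ ∝ (0.616, 0.119, 0.395).
tan δ = √(n_x²+n_y²)/n_z = 0.627/0.395, so δ = 57.8°.
The horizontal component of n points toward azimuth atan2(n_x, n_y) = 79°, the dip direction.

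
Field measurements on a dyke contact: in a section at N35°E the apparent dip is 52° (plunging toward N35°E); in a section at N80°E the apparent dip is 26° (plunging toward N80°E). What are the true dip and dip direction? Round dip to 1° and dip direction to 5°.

The two traces are lines in the plane: v₁ = (sin 35°·cos 52°, cos 35°·cos 52°, −sin 52°), v₂ = (sin 80°·cos 26°, cos 80°·cos 26°, −sin 26°).
Cross product v₁ × v₂ gives the pole to the plane: n ∝ (0.098, 0.543, 0.391).
tan δ = √(n_x²+n_y²)/n_z = 0.551/0.391, so δ = 54.6°.
The horizontal component of n points toward azimuth atan2(n_x, n_y) = 10°, the dip direction.

true dip 55°, dip direction 010°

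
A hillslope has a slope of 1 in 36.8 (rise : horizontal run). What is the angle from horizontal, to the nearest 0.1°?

1.6°

tan θ = 1/36.8 = 0.0272
θ = arctan(0.0272) = 1.56°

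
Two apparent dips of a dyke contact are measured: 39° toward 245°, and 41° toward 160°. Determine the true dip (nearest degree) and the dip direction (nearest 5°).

Represent each trace as a vector plunging at its apparent dip toward its trend (east-north-up frame): v₁ = (-0.704, -0.328, -0.629), v₂ = (0.258, -0.709, -0.656).
The plane normal is n = v₁ × v₂ ∝ (-0.231, -0.625, 0.584).
Dip δ = arctan(|n_h|/n_z) = arctan(0.666/0.584) = 48.7°.
Dip direction = azimuth of (n_x, n_y) = atan2(-0.231, -0.625) = 200°.

true dip 49°, dip direction 200°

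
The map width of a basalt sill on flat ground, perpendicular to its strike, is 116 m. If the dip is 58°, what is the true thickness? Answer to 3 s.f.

98.4 m

True thickness t = w · sin(dip) = 116 × sin 58°
t = 116 × 0.8480 = 98.374 m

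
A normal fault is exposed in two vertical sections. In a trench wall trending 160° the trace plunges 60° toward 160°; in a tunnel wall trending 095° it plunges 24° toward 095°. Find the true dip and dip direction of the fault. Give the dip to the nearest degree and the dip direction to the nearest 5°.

Represent each trace as a vector plunging at its apparent dip toward its trend (east-north-up frame): v₁ = (0.171, -0.470, -0.866), v₂ = (0.910, -0.080, -0.407).
The plane normal is n = v₁ × v₂ ∝ (0.122, -0.719, 0.414).
Dip δ = arctan(|n_h|/n_z) = arctan(0.729/0.414) = 60.4°.
Dip direction = azimuth of (n_x, n_y) = atan2(0.122, -0.719) = 170°.

true dip 60°, dip direction 170°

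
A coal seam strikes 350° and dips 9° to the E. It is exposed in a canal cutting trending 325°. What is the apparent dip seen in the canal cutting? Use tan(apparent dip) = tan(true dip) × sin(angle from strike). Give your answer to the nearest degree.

4°

The strike is 350° and the section trends 325°; the acute angle between them is β = 25°.
tan α = tan 9° × sin 25° = 0.1584 × 0.4226 = 0.0669
α = arctan(0.0669) = 3.83°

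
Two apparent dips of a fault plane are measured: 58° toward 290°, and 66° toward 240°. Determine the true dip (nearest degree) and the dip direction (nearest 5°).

The two traces are lines in the plane: v₁ = (sin 290°·cos 58°, cos 290°·cos 58°, −sin 58°), v₂ = (sin 240°·cos 66°, cos 240°·cos 66°, −sin 66°).
n = v₁ × v₂ = (-0.338, -0.156, 0.165) (taken with n_z > 0).
Dip δ = arctan(|n_h|/n_z) = arctan(0.372/0.165) = 66.1°.
The horizontal component of n points toward azimuth atan2(n_x, n_y) = 245°, the dip direction.

true dip 66°, dip direction 245°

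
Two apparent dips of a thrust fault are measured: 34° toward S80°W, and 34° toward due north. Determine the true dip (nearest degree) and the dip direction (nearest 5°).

Represent each trace as a vector plunging at its apparent dip toward its trend (east-north-up frame): v₁ = (-0.816, -0.144, -0.559), v₂ = (0.000, 0.829, -0.559).
Cross product v₁ × v₂ gives the pole to the plane: n ∝ (-0.544, 0.457, 0.677).
tan δ = √(n_x²+n_y²)/n_z = 0.710/0.677, so δ = 46.4°.
The horizontal component of n points toward azimuth atan2(n_x, n_y) = 310°, the dip direction.

true dip 46°, dip direction 310°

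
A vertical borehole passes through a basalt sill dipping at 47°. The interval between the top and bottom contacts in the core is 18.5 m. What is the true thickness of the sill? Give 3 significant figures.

12.6 m

True thickness t = h · cos(dip) = 18.5 × cos 47°
t = 18.5 × 0.6820 = 12.617 m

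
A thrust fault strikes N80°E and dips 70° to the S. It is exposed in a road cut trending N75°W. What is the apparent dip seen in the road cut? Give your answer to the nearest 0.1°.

The section lies 25° from the strike.
tan α = tan 70° × sin 25° = 2.7475 × 0.4226 = 1.1611
α = arctan(1.1611) = 49.26°

49.3°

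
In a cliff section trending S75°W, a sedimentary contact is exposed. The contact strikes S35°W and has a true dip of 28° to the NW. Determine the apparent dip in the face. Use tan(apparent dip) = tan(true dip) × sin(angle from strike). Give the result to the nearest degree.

19°

The section lies 40° from the strike.
tan α = tan 28° × sin 40° = 0.5317 × 0.6428 = 0.3418
α = arctan(0.3418) = 18.87°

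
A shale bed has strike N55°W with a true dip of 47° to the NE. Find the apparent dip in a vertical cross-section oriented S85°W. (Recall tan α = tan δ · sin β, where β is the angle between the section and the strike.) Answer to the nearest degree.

35°

Angle between strike (N55°W) and section (S85°W): β = 40°.
tan α = tan 47° × sin 40° = 1.0724 × 0.6428 = 0.6893
α = arctan(0.6893) = 34.58°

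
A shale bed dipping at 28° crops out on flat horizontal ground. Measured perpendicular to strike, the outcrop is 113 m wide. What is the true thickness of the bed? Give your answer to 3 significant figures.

53.1 m

True thickness t = w · sin(dip) = 113 × sin 28°
t = 113 × 0.4695 = 53.050 m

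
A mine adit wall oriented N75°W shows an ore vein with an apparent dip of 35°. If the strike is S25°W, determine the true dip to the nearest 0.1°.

β = acute angle between strike S25°W and section N75°W = 80°.
tan(true dip) = tan 35° / sin 80° = 0.7110
true dip = arctan 0.7110 = 35.41°

35.4°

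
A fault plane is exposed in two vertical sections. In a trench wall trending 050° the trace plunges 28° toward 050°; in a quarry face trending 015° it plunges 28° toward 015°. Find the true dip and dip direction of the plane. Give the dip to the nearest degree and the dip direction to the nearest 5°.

true dip 29°, dip direction 030°

Represent each trace as a vector plunging at its apparent dip toward its trend (east-north-up frame): v₁ = (0.676, 0.568, -0.469), v₂ = (0.229, 0.853, -0.469).
n = v₁ × v₂ = (0.134, 0.210, 0.447) (taken with n_z > 0).
Dip δ = arctan(|n_h|/n_z) = arctan(0.249/0.447) = 29.1°.
The horizontal component of n points toward azimuth atan2(n_x, n_y) = 32°, the dip direction.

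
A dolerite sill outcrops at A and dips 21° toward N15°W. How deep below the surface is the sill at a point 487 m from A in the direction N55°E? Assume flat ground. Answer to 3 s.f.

The hole lies 70° from the dip direction, so the down-dip offset is 487 × cos 70° = 166.56 m.
Depth = down-dip offset × tan(dip) = 166.56 × tan 21° = 166.56 × 0.3839
Depth = 63.94 m

63.9 m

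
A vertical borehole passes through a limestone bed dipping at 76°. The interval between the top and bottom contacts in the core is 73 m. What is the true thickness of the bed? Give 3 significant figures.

17.7 m

True thickness t = h · cos(dip) = 73 × cos 76°
t = 73 × 0.2419 = 17.660 m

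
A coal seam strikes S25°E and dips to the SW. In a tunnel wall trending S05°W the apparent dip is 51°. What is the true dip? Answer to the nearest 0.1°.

68.0°

β = acute angle between strike S25°E and section S05°W = 30°.
tan(true dip) = tan 51° / sin 30° = 2.4698
δ = arctan(2.4698) = 67.96°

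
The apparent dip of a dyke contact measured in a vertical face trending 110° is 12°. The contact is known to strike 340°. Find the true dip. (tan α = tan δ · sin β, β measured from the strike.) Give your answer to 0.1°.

β = acute angle between strike 340° and section 110° = 50°.
tan(true dip) = tan 12° / sin 50° = 0.2775
true dip = arctan 0.2775 = 15.51°

15.5°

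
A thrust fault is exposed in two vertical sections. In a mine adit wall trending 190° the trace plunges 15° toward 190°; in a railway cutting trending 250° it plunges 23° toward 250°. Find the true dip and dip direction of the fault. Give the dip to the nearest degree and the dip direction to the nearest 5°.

true dip 23°, dip direction 240°

Each apparent-dip line lies in the plane. As unit vectors (x east, y north, z up), v₁ plunges 15°→190° and v₂ plunges 23°→250°.
Cross product v₁ × v₂ gives the pole to the plane: n ∝ (-0.290, -0.158, 0.770).
True dip = arccos(n_z / |n|) = arccos(0.9189) = 23.2°.
Dip direction = atan2(-0.290, -0.158) = 241° (azimuth of n's horizontal projection).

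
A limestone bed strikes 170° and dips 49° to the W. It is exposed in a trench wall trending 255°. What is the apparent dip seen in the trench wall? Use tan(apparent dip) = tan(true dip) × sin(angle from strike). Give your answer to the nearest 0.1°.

The strike is 170° and the section trends 255°; the acute angle between them is β = 85°.
tan α = tan 49° × sin 85° = 1.1504 × 0.9962 = 1.1460
α = arctan(1.1460) = 48.89°

48.9°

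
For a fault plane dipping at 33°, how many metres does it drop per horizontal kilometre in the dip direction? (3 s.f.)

drop per km = 1000 × tan 33° = 1000 × 0.6494

649 m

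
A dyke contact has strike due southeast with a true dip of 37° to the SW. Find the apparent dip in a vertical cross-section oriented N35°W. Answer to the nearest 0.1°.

Angle between strike (due southeast) and section (N35°W): β = 10°.
tan(apparent dip) = tan 37° · sin 10° = 0.1309
α = arctan(0.1309) = 7.45°

7.5°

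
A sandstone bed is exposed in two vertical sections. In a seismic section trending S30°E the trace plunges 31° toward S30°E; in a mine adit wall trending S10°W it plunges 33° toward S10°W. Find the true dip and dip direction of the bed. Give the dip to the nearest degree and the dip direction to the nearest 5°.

Each apparent-dip line lies in the plane. As unit vectors (x east, y north, z up), v₁ plunges 31°→S30°E and v₂ plunges 33°→S10°W.
The plane normal is n = v₁ × v₂ ∝ (0.021, -0.308, 0.462).
tan δ = √(n_x²+n_y²)/n_z = 0.309/0.462, so δ = 33.8°.
Dip direction = azimuth of (n_x, n_y) = atan2(0.021, -0.308) = 176°.

true dip 34°, dip direction 175°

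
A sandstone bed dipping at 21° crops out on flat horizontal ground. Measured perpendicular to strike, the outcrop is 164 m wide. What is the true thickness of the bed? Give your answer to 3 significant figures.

58.8 m

True thickness t = w · sin(dip) = 164 × sin 21°
t = 164 × 0.3584 = 58.772 m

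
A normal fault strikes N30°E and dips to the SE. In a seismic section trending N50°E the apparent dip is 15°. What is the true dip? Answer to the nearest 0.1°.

The section is 20° from the strike.
tan(true dip) = tan 15° / sin 20° = 0.7834
true dip = arctan 0.7834 = 38.08°

38.1°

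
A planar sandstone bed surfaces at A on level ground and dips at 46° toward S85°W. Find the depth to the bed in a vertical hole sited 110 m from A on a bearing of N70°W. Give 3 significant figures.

The hole lies 25° from the dip direction, so the down-dip offset is 110 × cos 25° = 99.69 m.
Depth = down-dip offset × tan(dip) = 99.69 × tan 46° = 99.69 × 1.0355
Depth = 103.24 m

103 m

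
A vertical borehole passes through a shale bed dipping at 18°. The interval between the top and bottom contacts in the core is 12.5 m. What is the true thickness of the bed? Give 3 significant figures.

True thickness t = h · cos(dip) = 12.5 × cos 18°
t = 12.5 × 0.9511 = 11.888 m

11.9 m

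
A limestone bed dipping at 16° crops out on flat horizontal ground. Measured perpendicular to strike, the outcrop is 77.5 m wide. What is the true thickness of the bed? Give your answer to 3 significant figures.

True thickness t = w · sin(dip) = 77.5 × sin 16°
t = 77.5 × 0.2756 = 21.362 m

21.4 m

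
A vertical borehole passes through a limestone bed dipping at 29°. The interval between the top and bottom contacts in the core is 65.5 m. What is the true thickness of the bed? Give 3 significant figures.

True thickness t = h · cos(dip) = 65.5 × cos 29°
t = 65.5 × 0.8746 = 57.288 m

57.3 m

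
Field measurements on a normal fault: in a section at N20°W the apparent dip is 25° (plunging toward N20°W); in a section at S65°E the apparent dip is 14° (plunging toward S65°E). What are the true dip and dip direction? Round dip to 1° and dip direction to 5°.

Represent each trace as a vector plunging at its apparent dip toward its trend (east-north-up frame): v₁ = (-0.310, 0.852, -0.423), v₂ = (0.879, -0.410, -0.242).
The plane normal is n = v₁ × v₂ ∝ (0.379, 0.447, 0.622).
True dip = arccos(n_z / |n|) = arccos(0.7278) = 43.3°.
Dip direction = atan2(0.379, 0.447) = 40° (azimuth of n's horizontal projection).

true dip 43°, dip direction 040°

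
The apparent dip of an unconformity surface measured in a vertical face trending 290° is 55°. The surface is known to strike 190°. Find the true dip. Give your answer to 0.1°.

β = acute angle between strike 190° and section 290° = 80°.
tan δ = tan α / sin β = tan 55° / sin 80° = 1.4281 / 0.9848 = 1.4502
δ = arctan(1.4502) = 55.41°

55.4°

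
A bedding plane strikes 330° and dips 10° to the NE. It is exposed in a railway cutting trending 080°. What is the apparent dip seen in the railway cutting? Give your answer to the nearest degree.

Angle between strike (330°) and section (080°): β = 70°.
tan α = tan 10° × sin 70° = 0.1763 × 0.9397 = 0.1657
apparent dip = arctan 0.1657 = 9.41°

9°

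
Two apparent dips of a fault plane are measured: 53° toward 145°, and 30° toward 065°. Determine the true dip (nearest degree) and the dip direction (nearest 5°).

Each apparent-dip line lies in the plane. As unit vectors (x east, y north, z up), v₁ plunges 53°→145° and v₂ plunges 30°→065°.
n = v₁ × v₂ = (0.539, -0.454, 0.513) (taken with n_z > 0).
Dip δ = arctan(|n_h|/n_z) = arctan(0.705/0.513) = 53.9°.
The horizontal component of n points toward azimuth atan2(n_x, n_y) = 130°, the dip direction.

true dip 54°, dip direction 130°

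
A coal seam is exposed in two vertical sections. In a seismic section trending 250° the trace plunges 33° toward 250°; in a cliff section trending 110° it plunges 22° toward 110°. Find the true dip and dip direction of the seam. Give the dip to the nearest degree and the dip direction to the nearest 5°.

true dip 57°, dip direction 185°

Each apparent-dip line lies in the plane. As unit vectors (x east, y north, z up), v₁ plunges 33°→250° and v₂ plunges 22°→110°.
n = v₁ × v₂ = (-0.065, -0.770, 0.500) (taken with n_z > 0).
tan δ = √(n_x²+n_y²)/n_z = 0.773/0.500, so δ = 57.1°.
The horizontal component of n points toward azimuth atan2(n_x, n_y) = 185°, the dip direction.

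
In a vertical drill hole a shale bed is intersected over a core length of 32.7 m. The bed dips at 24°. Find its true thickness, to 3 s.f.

True thickness t = h · cos(dip) = 32.7 × cos 24°
t = 32.7 × 0.9135 = 29.873 m

29.9 m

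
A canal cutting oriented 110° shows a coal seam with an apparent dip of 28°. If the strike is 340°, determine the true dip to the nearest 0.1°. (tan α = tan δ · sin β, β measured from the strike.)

34.8°

The section is 50° from the strike.
tan(true dip) = tan 28° / sin 50° = 0.6941
true dip = arctan 0.6941 = 34.76°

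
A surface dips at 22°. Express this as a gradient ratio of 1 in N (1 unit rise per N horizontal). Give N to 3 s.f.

1 : N means tan θ = 1/N, so N = 1/tan 22° = 1/0.4040

1 in 2.48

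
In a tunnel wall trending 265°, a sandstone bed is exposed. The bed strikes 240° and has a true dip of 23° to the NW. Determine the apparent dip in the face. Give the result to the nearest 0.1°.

Angle between strike (240°) and section (265°): β = 25°.
tan(apparent dip) = tan 23° · sin 25° = 0.1794
apparent dip = arctan 0.1794 = 10.17°

10.2°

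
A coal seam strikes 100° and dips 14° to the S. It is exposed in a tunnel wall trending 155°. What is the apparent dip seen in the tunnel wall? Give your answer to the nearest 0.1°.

11.5°

The section lies 55° from the strike.
tan(apparent dip) = tan 14° · sin 55° = 0.2042
α = arctan(0.2042) = 11.54°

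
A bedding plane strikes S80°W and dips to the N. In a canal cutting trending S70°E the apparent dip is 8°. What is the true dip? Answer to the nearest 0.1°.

The section is 30° from the strike.
tan δ = tan α / sin β = tan 8° / sin 30° = 0.1405 / 0.5000 = 0.2811
δ = arctan(0.2811) = 15.70°

15.7°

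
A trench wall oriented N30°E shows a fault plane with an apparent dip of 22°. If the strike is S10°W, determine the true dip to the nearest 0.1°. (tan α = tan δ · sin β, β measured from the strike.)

49.8°

The section is 20° from the strike.
tan(true dip) = tan 22° / sin 20° = 1.1813
true dip = arctan 1.1813 = 49.75°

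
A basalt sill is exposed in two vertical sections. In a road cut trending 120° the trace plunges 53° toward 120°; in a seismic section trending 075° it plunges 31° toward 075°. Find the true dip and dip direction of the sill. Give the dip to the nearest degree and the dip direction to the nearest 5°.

Each apparent-dip line lies in the plane. As unit vectors (x east, y north, z up), v₁ plunges 53°→120° and v₂ plunges 31°→075°.
The plane normal is n = v₁ × v₂ ∝ (0.332, -0.393, 0.365).
True dip = arccos(n_z / |n|) = arccos(0.5784) = 54.7°.
Dip direction = azimuth of (n_x, n_y) = atan2(0.332, -0.393) = 140°.

true dip 55°, dip direction 140°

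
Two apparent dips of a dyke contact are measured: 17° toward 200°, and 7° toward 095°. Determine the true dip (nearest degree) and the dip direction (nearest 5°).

true dip 20°, dip direction 165°

Each apparent-dip line lies in the plane. As unit vectors (x east, y north, z up), v₁ plunges 17°→200° and v₂ plunges 7°→095°.
Cross product v₁ × v₂ gives the pole to the plane: n ∝ (0.084, -0.329, 0.917).
True dip = arccos(n_z / |n|) = arccos(0.9378) = 20.3°.
Dip direction = azimuth of (n_x, n_y) = atan2(0.084, -0.329) = 166°.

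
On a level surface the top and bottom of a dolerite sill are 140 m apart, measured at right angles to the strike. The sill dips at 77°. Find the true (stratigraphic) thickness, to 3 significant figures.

True thickness t = w · sin(dip) = 140 × sin 77°
t = 140 × 0.9744 = 136.412 m

136 m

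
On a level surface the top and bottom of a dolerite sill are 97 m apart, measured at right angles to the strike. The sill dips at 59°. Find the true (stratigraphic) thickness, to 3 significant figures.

83.1 m

True thickness t = w · sin(dip) = 97 × sin 59°
t = 97 × 0.8572 = 83.145 m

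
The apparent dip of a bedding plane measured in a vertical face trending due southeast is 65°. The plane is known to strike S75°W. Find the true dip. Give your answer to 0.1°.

68.0°

The section is 60° from the strike.
tan(true dip) = tan 65° / sin 60° = 2.4763
δ = arctan(2.4763) = 68.01°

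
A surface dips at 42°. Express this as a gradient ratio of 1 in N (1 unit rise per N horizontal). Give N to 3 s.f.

1 in 1.11

1 : N means tan θ = 1/N, so N = 1/tan 42° = 1/0.9004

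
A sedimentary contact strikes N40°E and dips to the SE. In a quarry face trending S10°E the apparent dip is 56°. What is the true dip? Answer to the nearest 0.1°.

β = acute angle between strike N40°E and section S10°E = 50°.
tan(true dip) = tan 56° / sin 50° = 1.9353
true dip = arctan 1.9353 = 62.67°

62.7°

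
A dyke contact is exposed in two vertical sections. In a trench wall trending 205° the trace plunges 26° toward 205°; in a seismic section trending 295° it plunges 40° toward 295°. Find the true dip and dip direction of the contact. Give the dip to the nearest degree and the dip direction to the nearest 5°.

The two traces are lines in the plane: v₁ = (sin 205°·cos 26°, cos 205°·cos 26°, −sin 26°), v₂ = (sin 295°·cos 40°, cos 295°·cos 40°, −sin 40°).
n = v₁ × v₂ = (-0.666, -0.060, 0.689) (taken with n_z > 0).
tan δ = √(n_x²+n_y²)/n_z = 0.668/0.689, so δ = 44.1°.
Dip direction = azimuth of (n_x, n_y) = atan2(-0.666, -0.060) = 265°.

true dip 44°, dip direction 265°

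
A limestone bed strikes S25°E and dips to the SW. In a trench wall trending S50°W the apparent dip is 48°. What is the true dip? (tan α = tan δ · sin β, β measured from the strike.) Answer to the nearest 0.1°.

49.0°

The section is 75° from the strike.
tan(true dip) = tan 48° / sin 75° = 1.1498
δ = arctan(1.1498) = 48.99°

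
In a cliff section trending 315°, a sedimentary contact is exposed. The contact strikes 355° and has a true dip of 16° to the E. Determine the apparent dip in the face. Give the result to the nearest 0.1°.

Angle between strike (355°) and section (315°): β = 40°.
tan(apparent dip) = tan 16° · sin 40° = 0.1843
α = arctan(0.1843) = 10.44°

10.4°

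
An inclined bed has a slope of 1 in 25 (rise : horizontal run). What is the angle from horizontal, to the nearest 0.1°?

2.3°

tan θ = 1/25 = 0.0400
θ = arctan(0.0400) = 2.29°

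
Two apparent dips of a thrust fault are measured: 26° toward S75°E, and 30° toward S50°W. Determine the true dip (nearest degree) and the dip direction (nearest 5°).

true dip 49°, dip direction 170°

Each apparent-dip line lies in the plane. As unit vectors (x east, y north, z up), v₁ plunges 26°→S75°E and v₂ plunges 30°→S50°W.
The plane normal is n = v₁ × v₂ ∝ (0.128, -0.725, 0.638).
True dip = arccos(n_z / |n|) = arccos(0.6547) = 49.1°.
Dip direction = azimuth of (n_x, n_y) = atan2(0.128, -0.725) = 170°.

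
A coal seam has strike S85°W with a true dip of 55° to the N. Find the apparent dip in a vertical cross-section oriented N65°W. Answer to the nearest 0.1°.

The strike is S85°W and the section trends N65°W; the acute angle between them is β = 30°.
tan(apparent dip) = tan 55° · sin 30° = 0.7141
α = arctan(0.7141) = 35.53°

35.5°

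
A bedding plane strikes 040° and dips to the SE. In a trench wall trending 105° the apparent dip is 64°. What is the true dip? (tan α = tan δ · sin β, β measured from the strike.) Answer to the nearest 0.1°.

66.2°

β = acute angle between strike 040° and section 105° = 65°.
tan δ = tan α / sin β = tan 64° / sin 65° = 2.0503 / 0.9063 = 2.2623
true dip = arctan 2.2623 = 66.15°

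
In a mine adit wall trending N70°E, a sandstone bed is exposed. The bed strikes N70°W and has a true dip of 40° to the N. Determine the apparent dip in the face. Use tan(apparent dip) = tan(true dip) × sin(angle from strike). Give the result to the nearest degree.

28°

Angle between strike (N70°W) and section (N70°E): β = 40°.
tan α = tan 40° × sin 40° = 0.8391 × 0.6428 = 0.5394
α = arctan(0.5394) = 28.34°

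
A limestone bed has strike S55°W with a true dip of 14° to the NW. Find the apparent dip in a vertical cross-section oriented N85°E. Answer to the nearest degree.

7°

Angle between strike (S55°W) and section (N85°E): β = 30°.
tan(apparent dip) = tan 14° · sin 30° = 0.1247
apparent dip = arctan 0.1247 = 7.11°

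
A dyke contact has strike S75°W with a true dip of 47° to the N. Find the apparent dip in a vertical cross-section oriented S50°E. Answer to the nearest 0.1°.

41.3°

Angle between strike (S75°W) and section (S50°E): β = 55°.
tan α = tan 47° × sin 55° = 1.0724 × 0.8192 = 0.8784
apparent dip = arctan 0.8784 = 41.30°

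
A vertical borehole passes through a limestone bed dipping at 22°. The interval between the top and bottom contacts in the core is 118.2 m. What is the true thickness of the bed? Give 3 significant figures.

True thickness t = h · cos(dip) = 118.2 × cos 22°
t = 118.2 × 0.9272 = 109.593 m

110 m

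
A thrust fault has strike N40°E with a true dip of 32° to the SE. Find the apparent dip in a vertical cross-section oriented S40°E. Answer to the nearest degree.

The strike is N40°E and the section trends S40°E; the acute angle between them is β = 80°.
tan(apparent dip) = tan 32° · sin 80° = 0.6154
apparent dip = arctan 0.6154 = 31.61°

32°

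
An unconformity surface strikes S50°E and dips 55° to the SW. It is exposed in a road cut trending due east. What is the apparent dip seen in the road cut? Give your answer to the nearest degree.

The section lies 40° from the strike.
tan(apparent dip) = tan 55° · sin 40° = 0.9180
α = arctan(0.9180) = 42.55°

43°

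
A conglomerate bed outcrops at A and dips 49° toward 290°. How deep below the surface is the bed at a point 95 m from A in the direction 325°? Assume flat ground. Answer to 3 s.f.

89.5 m

The hole lies 35° from the dip direction, so the down-dip offset is 95 × cos 35° = 77.82 m.
Depth = down-dip offset × tan(dip) = 77.82 × tan 49° = 77.82 × 1.1504
Depth = 89.52 m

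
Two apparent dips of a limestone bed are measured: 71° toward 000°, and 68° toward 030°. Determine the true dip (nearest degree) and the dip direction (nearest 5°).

Each apparent-dip line lies in the plane. As unit vectors (x east, y north, z up), v₁ plunges 71°→000° and v₂ plunges 68°→030°.
Cross product v₁ × v₂ gives the pole to the plane: n ∝ (-0.005, 0.177, 0.061).
True dip = arccos(n_z / |n|) = arccos(0.3255) = 71.0°.
The horizontal component of n points toward azimuth atan2(n_x, n_y) = 358°, the dip direction.

true dip 71°, dip direction 000°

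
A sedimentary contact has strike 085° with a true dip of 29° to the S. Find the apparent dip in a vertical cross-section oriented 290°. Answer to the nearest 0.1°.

The section lies 25° from the strike.
tan α = tan 29° × sin 25° = 0.5543 × 0.4226 = 0.2343
apparent dip = arctan 0.2343 = 13.18°

13.2°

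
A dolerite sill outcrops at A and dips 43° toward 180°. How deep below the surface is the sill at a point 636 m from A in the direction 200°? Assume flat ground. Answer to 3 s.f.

557 m

The hole lies 20° from the dip direction, so the down-dip offset is 636 × cos 20° = 597.64 m.
Depth = down-dip offset × tan(dip) = 597.64 × tan 43° = 597.64 × 0.9325
Depth = 557.31 m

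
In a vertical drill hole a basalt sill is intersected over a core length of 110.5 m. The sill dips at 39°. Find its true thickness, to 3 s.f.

85.9 m

True thickness t = h · cos(dip) = 110.5 × cos 39°
t = 110.5 × 0.7771 = 85.875 m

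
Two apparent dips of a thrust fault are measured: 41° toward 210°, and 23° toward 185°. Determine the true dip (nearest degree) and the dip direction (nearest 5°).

true dip 51°, dip direction 255°

Each apparent-dip line lies in the plane. As unit vectors (x east, y north, z up), v₁ plunges 41°→210° and v₂ plunges 23°→185°.
Cross product v₁ × v₂ gives the pole to the plane: n ∝ (-0.346, -0.095, 0.294).
Dip δ = arctan(|n_h|/n_z) = arctan(0.359/0.294) = 50.7°.
Dip direction = azimuth of (n_x, n_y) = atan2(-0.346, -0.095) = 255°.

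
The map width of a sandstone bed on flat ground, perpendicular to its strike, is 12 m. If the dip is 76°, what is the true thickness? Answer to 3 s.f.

True thickness t = w · sin(dip) = 12 × sin 76°
t = 12 × 0.9703 = 11.644 m

11.6 m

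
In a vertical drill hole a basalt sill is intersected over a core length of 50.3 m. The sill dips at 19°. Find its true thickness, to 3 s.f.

True thickness t = h · cos(dip) = 50.3 × cos 19°
t = 50.3 × 0.9455 = 47.560 m

47.6 m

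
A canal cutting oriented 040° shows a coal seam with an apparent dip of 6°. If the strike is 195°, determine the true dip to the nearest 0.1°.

14.0°

The section is 25° from the strike.
tan δ = tan α / sin β = tan 6° / sin 25° = 0.1051 / 0.4226 = 0.2487
δ = arctan(0.2487) = 13.97°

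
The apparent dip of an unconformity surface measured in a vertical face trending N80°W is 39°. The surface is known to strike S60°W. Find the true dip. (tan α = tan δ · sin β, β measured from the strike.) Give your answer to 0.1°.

51.6°

β = acute angle between strike S60°W and section N80°W = 40°.
tan(true dip) = tan 39° / sin 40° = 1.2598
true dip = arctan 1.2598 = 51.56°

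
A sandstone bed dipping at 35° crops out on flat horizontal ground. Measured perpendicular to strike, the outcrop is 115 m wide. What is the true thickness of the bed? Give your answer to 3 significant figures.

66.0 m

True thickness t = w · sin(dip) = 115 × sin 35°
t = 115 × 0.5736 = 65.961 m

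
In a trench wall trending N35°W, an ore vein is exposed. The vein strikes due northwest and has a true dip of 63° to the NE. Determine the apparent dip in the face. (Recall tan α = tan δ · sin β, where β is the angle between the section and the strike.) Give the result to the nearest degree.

Angle between strike (due northwest) and section (N35°W): β = 10°.
tan α = tan 63° × sin 10° = 1.9626 × 0.1736 = 0.3408
α = arctan(0.3408) = 18.82°

19°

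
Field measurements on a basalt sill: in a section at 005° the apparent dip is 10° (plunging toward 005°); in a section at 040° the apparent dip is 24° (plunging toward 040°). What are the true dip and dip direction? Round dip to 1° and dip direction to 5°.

The two traces are lines in the plane: v₁ = (sin 5°·cos 10°, cos 5°·cos 10°, −sin 10°), v₂ = (sin 40°·cos 24°, cos 40°·cos 24°, −sin 24°).
The plane normal is n = v₁ × v₂ ∝ (0.278, 0.067, 0.516).
tan δ = √(n_x²+n_y²)/n_z = 0.285/0.516, so δ = 29.0°.
The horizontal component of n points toward azimuth atan2(n_x, n_y) = 76°, the dip direction.

true dip 29°, dip direction 075°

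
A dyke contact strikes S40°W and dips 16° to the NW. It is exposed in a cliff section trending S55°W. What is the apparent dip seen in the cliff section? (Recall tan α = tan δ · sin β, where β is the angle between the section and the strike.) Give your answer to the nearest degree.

4°

Angle between strike (S40°W) and section (S55°W): β = 15°.
tan α = tan 16° × sin 15° = 0.2867 × 0.2588 = 0.0742
apparent dip = arctan 0.0742 = 4.24°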